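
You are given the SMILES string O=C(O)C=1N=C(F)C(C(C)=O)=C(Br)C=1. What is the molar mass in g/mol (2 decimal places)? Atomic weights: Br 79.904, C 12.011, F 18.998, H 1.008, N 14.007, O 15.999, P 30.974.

262.03 g/mol

First, the molecular formula is C8H5BrFNO3 (counting implicit H from valence).
  Br: 1 × 79.904 = 79.904
  C: 8 × 12.011 = 96.088
  F: 1 × 18.998 = 18.998
  H: 5 × 1.008 = 5.040
  N: 1 × 14.007 = 14.007
  O: 3 × 15.999 = 47.997
Sum: 1×79.904 + 8×12.011 + 1×18.998 + 5×1.008 + 1×14.007 + 3×15.999 = 262.034 → 262.03 g/mol.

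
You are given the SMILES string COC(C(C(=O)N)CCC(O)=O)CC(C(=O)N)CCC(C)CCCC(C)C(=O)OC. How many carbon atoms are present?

21

Count every carbon token in the SMILES (each C, including those in ring-closure positions and inside branches).
Carbon count: 21.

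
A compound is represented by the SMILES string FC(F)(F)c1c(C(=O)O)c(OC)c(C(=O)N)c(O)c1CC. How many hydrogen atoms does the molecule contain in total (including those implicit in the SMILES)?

Walk through each heavy atom and fill implicit hydrogens from standard valence (C 4, N 3, O 2, S 2, halogen 1); for lowercase aromatic atoms, an aromatic c carries 1 H when it has two neighbours and 0 H with three, and aromatic n carries 0 H:
  atom 1: F (halogen, monovalent) → 0 H
  atom 2: C, bond orders sum to 4 (valence 4) → 0 H
  atom 3: F (halogen, monovalent) → 0 H
  atom 4: F (halogen, monovalent) → 0 H
  atom 5: aromatic c, 3 neighbours → 0 H
  atom 6: aromatic c, 3 neighbours → 0 H
  atom 7: C, bond orders sum to 4 (valence 4) → 0 H
  atom 8: O, bond orders sum to 2 (valence 2) → 0 H
  atom 9: O, bond orders sum to 1 (valence 2) → 1 H
  atom 10: aromatic c, 3 neighbours → 0 H
  atom 11: O, bond orders sum to 2 (valence 2) → 0 H
  atom 12: C, bond orders sum to 1 (valence 4) → 3 H
  atom 13: aromatic c, 3 neighbours → 0 H
  atom 14: C, bond orders sum to 4 (valence 4) → 0 H
  atom 15: O, bond orders sum to 2 (valence 2) → 0 H
  atom 16: N, bond orders sum to 1 (valence 3) → 2 H
  atom 17: aromatic c, 3 neighbours → 0 H
  atom 18: O, bond orders sum to 1 (valence 2) → 1 H
  atom 19: aromatic c, 3 neighbours → 0 H
  atom 20: C, bond orders sum to 2 (valence 4) → 2 H
  atom 21: C, bond orders sum to 1 (valence 4) → 3 H
Total hydrogens: 12.

12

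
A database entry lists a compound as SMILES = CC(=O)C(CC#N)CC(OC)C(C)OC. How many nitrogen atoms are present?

Scan the SMILES for N atoms (remember two-letter symbols like Cl and Br are single atoms).
Nitrogen count: 1.

1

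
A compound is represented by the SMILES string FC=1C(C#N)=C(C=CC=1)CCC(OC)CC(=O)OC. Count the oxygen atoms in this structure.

3

Scan the SMILES for O atoms (remember two-letter symbols like Cl and Br are single atoms).
Oxygen count: 3.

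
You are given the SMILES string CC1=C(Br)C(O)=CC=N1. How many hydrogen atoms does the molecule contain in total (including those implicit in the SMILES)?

Walk through each heavy atom and fill implicit hydrogens from standard valence (C 4, N 3, O 2, S 2, halogen 1):
  atom 1: C, bond orders sum to 1 (valence 4) → 3 H
  atom 2: C, bond orders sum to 4 (valence 4) → 0 H
  atom 3: C, bond orders sum to 4 (valence 4) → 0 H
  atom 4: Br (halogen, monovalent) → 0 H
  atom 5: C, bond orders sum to 4 (valence 4) → 0 H
  atom 6: O, bond orders sum to 1 (valence 2) → 1 H
  atom 7: C, bond orders sum to 3 (valence 4) → 1 H
  atom 8: C, bond orders sum to 3 (valence 4) → 1 H
  atom 9: N, bond orders sum to 3 (valence 3) → 0 H
Total hydrogens: 6.

6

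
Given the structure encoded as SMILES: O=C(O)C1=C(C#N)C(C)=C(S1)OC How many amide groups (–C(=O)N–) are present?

0

Scan the SMILES for the amide motif — none present.
Groups that are present: 1 carboxylic acid, 1 ether, 1 nitrile.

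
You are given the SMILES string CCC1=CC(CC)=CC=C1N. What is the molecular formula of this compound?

Walk through each heavy atom and fill implicit hydrogens from standard valence (C 4, N 3, O 2, S 2, halogen 1):
  atom 1: C, bond orders sum to 1 (valence 4) → 3 H
  atom 2: C, bond orders sum to 2 (valence 4) → 2 H
  atom 3: C, bond orders sum to 4 (valence 4) → 0 H
  atom 4: C, bond orders sum to 3 (valence 4) → 1 H
  atom 5: C, bond orders sum to 4 (valence 4) → 0 H
  atom 6: C, bond orders sum to 2 (valence 4) → 2 H
  atom 7: C, bond orders sum to 1 (valence 4) → 3 H
  atom 8: C, bond orders sum to 3 (valence 4) → 1 H
  atom 9: C, bond orders sum to 3 (valence 4) → 1 H
  atom 10: C, bond orders sum to 4 (valence 4) → 0 H
  atom 11: N, bond orders sum to 1 (valence 3) → 2 H
Totals → C:10, H:15, N:1.

C10H15N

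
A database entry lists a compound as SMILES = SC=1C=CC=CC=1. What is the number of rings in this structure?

In SMILES, each pair of matching ring-closure digits denotes one ring-closing bond; the number of such bonds equals the number of independent rings.
Ring-closure bonds here: 1.

1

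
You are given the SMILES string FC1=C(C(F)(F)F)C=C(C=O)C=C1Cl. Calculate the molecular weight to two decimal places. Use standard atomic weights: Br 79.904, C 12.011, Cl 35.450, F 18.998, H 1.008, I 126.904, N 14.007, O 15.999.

226.55 g/mol

First, the molecular formula is C8H3ClF4O (counting implicit H from valence).
  C: 8 × 12.011 = 96.088
  Cl: 1 × 35.450 = 35.450
  F: 4 × 18.998 = 75.992
  H: 3 × 1.008 = 3.024
  O: 1 × 15.999 = 15.999
Sum: 8×12.011 + 1×35.450 + 4×18.998 + 3×1.008 + 1×15.999 = 226.553 → 226.55 g/mol.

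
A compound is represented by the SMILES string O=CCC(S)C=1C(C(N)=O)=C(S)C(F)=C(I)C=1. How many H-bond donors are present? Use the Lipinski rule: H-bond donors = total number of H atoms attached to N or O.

Donors: find every N or O and count the H atoms it carries.
  atom 1 (O): bond orders sum to 2 → 0 H
  atom 9 (N): bond orders sum to 1 → 2 H
  atom 10 (O): bond orders sum to 2 → 0 H
Lipinski HBD = 2.

2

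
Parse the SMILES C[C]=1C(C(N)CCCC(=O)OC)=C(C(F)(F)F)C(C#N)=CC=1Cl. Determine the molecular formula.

C15H16ClF3N2O2

Walk through each heavy atom and fill implicit hydrogens from standard valence (C 4, N 3, O 2, S 2, halogen 1):
  atom 1: C, bond orders sum to 1 (valence 4) → 3 H
  atom 2: C with explicit H count 0
  atom 3: C, bond orders sum to 4 (valence 4) → 0 H
  atom 4: C, bond orders sum to 3 (valence 4) → 1 H
  atom 5: N, bond orders sum to 1 (valence 3) → 2 H
  atom 6: C, bond orders sum to 2 (valence 4) → 2 H
  atom 7: C, bond orders sum to 2 (valence 4) → 2 H
  atom 8: C, bond orders sum to 2 (valence 4) → 2 H
  atom 9: C, bond orders sum to 4 (valence 4) → 0 H
  atom 10: O, bond orders sum to 2 (valence 2) → 0 H
  atom 11: O, bond orders sum to 2 (valence 2) → 0 H
  atom 12: C, bond orders sum to 1 (valence 4) → 3 H
  atom 13: C, bond orders sum to 4 (valence 4) → 0 H
  atom 14: C, bond orders sum to 4 (valence 4) → 0 H
  atom 15: F (halogen, monovalent) → 0 H
  atom 16: F (halogen, monovalent) → 0 H
  atom 17: F (halogen, monovalent) → 0 H
  atom 18: C, bond orders sum to 4 (valence 4) → 0 H
  atom 19: C, bond orders sum to 4 (valence 4) → 0 H
  atom 20: N, bond orders sum to 3 (valence 3) → 0 H
  atom 21: C, bond orders sum to 3 (valence 4) → 1 H
  atom 22: C, bond orders sum to 4 (valence 4) → 0 H
  atom 23: Cl (halogen, monovalent) → 0 H
Totals → C:15, H:16, Cl:1, F:3, N:2, O:2.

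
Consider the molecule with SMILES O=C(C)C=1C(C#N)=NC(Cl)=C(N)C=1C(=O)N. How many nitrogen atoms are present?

4

Scan the SMILES for N atoms (remember two-letter symbols like Cl and Br are single atoms).
Nitrogen count: 4.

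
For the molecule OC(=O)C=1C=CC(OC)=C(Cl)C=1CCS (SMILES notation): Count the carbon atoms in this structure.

10

Count every carbon token in the SMILES (each C, including those in ring-closure positions and inside branches).
Carbon count: 10.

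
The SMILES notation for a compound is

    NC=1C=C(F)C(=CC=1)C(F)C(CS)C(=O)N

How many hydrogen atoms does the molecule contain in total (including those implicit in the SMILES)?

12

Walk through each heavy atom and fill implicit hydrogens from standard valence (C 4, N 3, O 2, S 2, halogen 1):
  atom 1: N, bond orders sum to 1 (valence 3) → 2 H
  atom 2: C, bond orders sum to 4 (valence 4) → 0 H
  atom 3: C, bond orders sum to 3 (valence 4) → 1 H
  atom 4: C, bond orders sum to 4 (valence 4) → 0 H
  atom 5: F (halogen, monovalent) → 0 H
  atom 6: C, bond orders sum to 4 (valence 4) → 0 H
  atom 7: C, bond orders sum to 3 (valence 4) → 1 H
  atom 8: C, bond orders sum to 3 (valence 4) → 1 H
  atom 9: C, bond orders sum to 3 (valence 4) → 1 H
  atom 10: F (halogen, monovalent) → 0 H
  atom 11: C, bond orders sum to 3 (valence 4) → 1 H
  atom 12: C, bond orders sum to 2 (valence 4) → 2 H
  atom 13: S, bond orders sum to 1 (valence 2) → 1 H
  atom 14: C, bond orders sum to 4 (valence 4) → 0 H
  atom 15: O, bond orders sum to 2 (valence 2) → 0 H
  atom 16: N, bond orders sum to 1 (valence 3) → 2 H
Total hydrogens: 12.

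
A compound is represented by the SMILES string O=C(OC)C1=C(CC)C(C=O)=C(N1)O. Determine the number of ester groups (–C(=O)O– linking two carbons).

The ester motif appears at heavy-atom position 2 in the SMILES.
Other groups present: 1 aldehyde, 1 hydroxyl.
Ester count: 1.

1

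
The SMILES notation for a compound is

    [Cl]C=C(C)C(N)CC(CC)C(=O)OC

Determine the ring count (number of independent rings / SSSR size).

0

In SMILES, each pair of matching ring-closure digits denotes one ring-closing bond; the number of such bonds equals the number of independent rings.
Ring-closure bonds here: 0.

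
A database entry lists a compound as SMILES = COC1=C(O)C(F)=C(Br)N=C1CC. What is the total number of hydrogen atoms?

9

Walk through each heavy atom and fill implicit hydrogens from standard valence (C 4, N 3, O 2, S 2, halogen 1):
  atom 1: C, bond orders sum to 1 (valence 4) → 3 H
  atom 2: O, bond orders sum to 2 (valence 2) → 0 H
  atom 3: C, bond orders sum to 4 (valence 4) → 0 H
  atom 4: C, bond orders sum to 4 (valence 4) → 0 H
  atom 5: O, bond orders sum to 1 (valence 2) → 1 H
  atom 6: C, bond orders sum to 4 (valence 4) → 0 H
  atom 7: F (halogen, monovalent) → 0 H
  atom 8: C, bond orders sum to 4 (valence 4) → 0 H
  atom 9: Br (halogen, monovalent) → 0 H
  atom 10: N, bond orders sum to 3 (valence 3) → 0 H
  atom 11: C, bond orders sum to 4 (valence 4) → 0 H
  atom 12: C, bond orders sum to 2 (valence 4) → 2 H
  atom 13: C, bond orders sum to 1 (valence 4) → 3 H
Total hydrogens: 9.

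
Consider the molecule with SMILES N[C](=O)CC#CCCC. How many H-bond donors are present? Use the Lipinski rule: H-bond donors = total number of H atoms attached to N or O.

2

Donors: find every N or O and count the H atoms it carries.
  atom 1 (N): bond orders sum to 1 → 2 H
  atom 3 (O): bond orders sum to 2 → 0 H
Lipinski HBD = 2.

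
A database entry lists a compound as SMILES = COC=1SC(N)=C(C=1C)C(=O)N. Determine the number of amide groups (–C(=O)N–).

1

The amide motif appears at heavy-atom position 10 in the SMILES.
Other groups present: 1 ether, 1 primary amine.
Amide count: 1.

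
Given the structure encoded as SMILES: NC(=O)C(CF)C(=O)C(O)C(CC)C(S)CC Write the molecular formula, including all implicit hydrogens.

C11H20FNO3S

Walk through each heavy atom and fill implicit hydrogens from standard valence (C 4, N 3, O 2, S 2, halogen 1):
  atom 1: N, bond orders sum to 1 (valence 3) → 2 H
  atom 2: C, bond orders sum to 4 (valence 4) → 0 H
  atom 3: O, bond orders sum to 2 (valence 2) → 0 H
  atom 4: C, bond orders sum to 3 (valence 4) → 1 H
  atom 5: C, bond orders sum to 2 (valence 4) → 2 H
  atom 6: F (halogen, monovalent) → 0 H
  atom 7: C, bond orders sum to 4 (valence 4) → 0 H
  atom 8: O, bond orders sum to 2 (valence 2) → 0 H
  atom 9: C, bond orders sum to 3 (valence 4) → 1 H
  atom 10: O, bond orders sum to 1 (valence 2) → 1 H
  atom 11: C, bond orders sum to 3 (valence 4) → 1 H
  atom 12: C, bond orders sum to 2 (valence 4) → 2 H
  atom 13: C, bond orders sum to 1 (valence 4) → 3 H
  atom 14: C, bond orders sum to 3 (valence 4) → 1 H
  atom 15: S, bond orders sum to 1 (valence 2) → 1 H
  atom 16: C, bond orders sum to 2 (valence 4) → 2 H
  atom 17: C, bond orders sum to 1 (valence 4) → 3 H
Totals → C:11, H:20, F:1, N:1, O:3, S:1.
In Hill order: C11H20FNO3S.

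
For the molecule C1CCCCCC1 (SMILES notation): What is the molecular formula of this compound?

C7H14

Walk through each heavy atom and fill implicit hydrogens from standard valence (C 4, N 3, O 2, S 2, halogen 1):
  atom 1: C, bond orders sum to 2 (valence 4) → 2 H
  atom 2: C, bond orders sum to 2 (valence 4) → 2 H
  atom 3: C, bond orders sum to 2 (valence 4) → 2 H
  atom 4: C, bond orders sum to 2 (valence 4) → 2 H
  atom 5: C, bond orders sum to 2 (valence 4) → 2 H
  atom 6: C, bond orders sum to 2 (valence 4) → 2 H
  atom 7: C, bond orders sum to 2 (valence 4) → 2 H
Totals → C:7, H:14.
In Hill order: C7H14.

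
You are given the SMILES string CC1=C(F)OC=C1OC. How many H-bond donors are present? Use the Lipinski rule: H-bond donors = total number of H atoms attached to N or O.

0

Donors: find every N or O and count the H atoms it carries.
  atom 5 (O): bond orders sum to 2 → 0 H
  atom 8 (O): bond orders sum to 2 → 0 H
Lipinski HBD = 0.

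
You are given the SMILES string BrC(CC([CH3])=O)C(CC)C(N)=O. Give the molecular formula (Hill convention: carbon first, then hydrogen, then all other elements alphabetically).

C8H14BrNO2

Walk through each heavy atom and fill implicit hydrogens from standard valence (C 4, N 3, O 2, S 2, halogen 1):
  atom 1: Br (halogen, monovalent) → 0 H
  atom 2: C, bond orders sum to 3 (valence 4) → 1 H
  atom 3: C, bond orders sum to 2 (valence 4) → 2 H
  atom 4: C, bond orders sum to 4 (valence 4) → 0 H
  atom 5: C with explicit H count 3
  atom 6: O, bond orders sum to 2 (valence 2) → 0 H
  atom 7: C, bond orders sum to 3 (valence 4) → 1 H
  atom 8: C, bond orders sum to 2 (valence 4) → 2 H
  atom 9: C, bond orders sum to 1 (valence 4) → 3 H
  atom 10: C, bond orders sum to 4 (valence 4) → 0 H
  atom 11: N, bond orders sum to 1 (valence 3) → 2 H
  atom 12: O, bond orders sum to 2 (valence 2) → 0 H
Totals → C:8, H:14, Br:1, N:1, O:2.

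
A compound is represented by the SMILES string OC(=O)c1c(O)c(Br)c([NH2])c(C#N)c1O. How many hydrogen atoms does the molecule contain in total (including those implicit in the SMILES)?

5

Walk through each heavy atom and fill implicit hydrogens from standard valence (C 4, N 3, O 2, S 2, halogen 1); for lowercase aromatic atoms, an aromatic c carries 1 H when it has two neighbours and 0 H with three, and aromatic n carries 0 H:
  atom 1: O, bond orders sum to 1 (valence 2) → 1 H
  atom 2: C, bond orders sum to 4 (valence 4) → 0 H
  atom 3: O, bond orders sum to 2 (valence 2) → 0 H
  atom 4: aromatic c, 3 neighbours → 0 H
  atom 5: aromatic c, 3 neighbours → 0 H
  atom 6: O, bond orders sum to 1 (valence 2) → 1 H
  atom 7: aromatic c, 3 neighbours → 0 H
  atom 8: Br (halogen, monovalent) → 0 H
  atom 9: aromatic c, 3 neighbours → 0 H
  atom 10: N with explicit H count 2
  atom 11: aromatic c, 3 neighbours → 0 H
  atom 12: C, bond orders sum to 4 (valence 4) → 0 H
  atom 13: N, bond orders sum to 3 (valence 3) → 0 H
  atom 14: aromatic c, 3 neighbours → 0 H
  atom 15: O, bond orders sum to 1 (valence 2) → 1 H
Total hydrogens: 5.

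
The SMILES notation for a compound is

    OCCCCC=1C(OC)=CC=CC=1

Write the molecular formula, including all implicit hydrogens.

Walk through each heavy atom and fill implicit hydrogens from standard valence (C 4, N 3, O 2, S 2, halogen 1):
  atom 1: O, bond orders sum to 1 (valence 2) → 1 H
  atom 2: C, bond orders sum to 2 (valence 4) → 2 H
  atom 3: C, bond orders sum to 2 (valence 4) → 2 H
  atom 4: C, bond orders sum to 2 (valence 4) → 2 H
  atom 5: C, bond orders sum to 2 (valence 4) → 2 H
  atom 6: C, bond orders sum to 4 (valence 4) → 0 H
  atom 7: C, bond orders sum to 4 (valence 4) → 0 H
  atom 8: O, bond orders sum to 2 (valence 2) → 0 H
  atom 9: C, bond orders sum to 1 (valence 4) → 3 H
  atom 10: C, bond orders sum to 3 (valence 4) → 1 H
  atom 11: C, bond orders sum to 3 (valence 4) → 1 H
  atom 12: C, bond orders sum to 3 (valence 4) → 1 H
  atom 13: C, bond orders sum to 3 (valence 4) → 1 H
Totals → C:11, H:16, O:2.
In Hill order: C11H16O2.

C11H16O2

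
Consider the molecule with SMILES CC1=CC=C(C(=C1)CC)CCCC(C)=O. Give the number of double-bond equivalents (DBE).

5

Degree of unsaturation = (number of rings) + (number of π bonds).
Ring closures in the SMILES: 1.
π bonds: 4 double bonds (each 1 DoU) → 4 DoU from unsaturation.
Total DoU = 1 + 4 = 5.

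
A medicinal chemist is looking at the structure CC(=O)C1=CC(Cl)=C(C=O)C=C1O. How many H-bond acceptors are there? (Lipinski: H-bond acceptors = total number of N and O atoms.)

N atoms: 0; O atoms: 3.
Lipinski HBA = 0 + 3 = 3.

3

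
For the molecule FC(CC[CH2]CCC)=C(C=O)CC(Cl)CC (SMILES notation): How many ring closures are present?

0

In SMILES, each pair of matching ring-closure digits denotes one ring-closing bond; the number of such bonds equals the number of independent rings.
Ring-closure bonds here: 0.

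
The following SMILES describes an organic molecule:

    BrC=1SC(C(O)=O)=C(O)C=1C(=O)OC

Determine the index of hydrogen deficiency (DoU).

5

Degree of unsaturation = (number of rings) + (number of π bonds).
Ring closures in the SMILES: 1.
π bonds: 4 double bonds (each 1 DoU) → 4 DoU from unsaturation.
Total DoU = 1 + 4 = 5.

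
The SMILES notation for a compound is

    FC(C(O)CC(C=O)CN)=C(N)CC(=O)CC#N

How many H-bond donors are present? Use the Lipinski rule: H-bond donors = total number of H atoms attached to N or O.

5

Donors: find every N or O and count the H atoms it carries.
  atom 4 (O): bond orders sum to 1 → 1 H
  atom 8 (O): bond orders sum to 2 → 0 H
  atom 10 (N): bond orders sum to 1 → 2 H
  atom 12 (N): bond orders sum to 1 → 2 H
  atom 15 (O): bond orders sum to 2 → 0 H
  atom 18 (N): bond orders sum to 3 → 0 H
Lipinski HBD = 5.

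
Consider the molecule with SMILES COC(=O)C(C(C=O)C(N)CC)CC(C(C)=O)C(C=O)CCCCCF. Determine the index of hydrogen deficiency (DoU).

Degree of unsaturation = (number of rings) + (number of π bonds).
Ring closures in the SMILES: 0.
π bonds: 4 double bonds (each 1 DoU) → 4 DoU from unsaturation.
Total DoU = 0 + 4 = 4.

4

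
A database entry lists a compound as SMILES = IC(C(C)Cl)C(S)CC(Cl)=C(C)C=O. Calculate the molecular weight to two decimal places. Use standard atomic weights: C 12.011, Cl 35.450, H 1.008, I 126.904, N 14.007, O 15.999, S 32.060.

367.07 g/mol

First, the molecular formula is C9H13Cl2IOS (counting implicit H from valence).
  C: 9 × 12.011 = 108.099
  Cl: 2 × 35.450 = 70.900
  H: 13 × 1.008 = 13.104
  I: 1 × 126.904 = 126.904
  O: 1 × 15.999 = 15.999
  S: 1 × 32.060 = 32.060
Sum: 9×12.011 + 2×35.450 + 13×1.008 + 1×126.904 + 1×15.999 + 1×32.060 = 367.066 → 367.07 g/mol.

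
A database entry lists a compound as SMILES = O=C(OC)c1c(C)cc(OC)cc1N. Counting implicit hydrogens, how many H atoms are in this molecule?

13

Walk through each heavy atom and fill implicit hydrogens from standard valence (C 4, N 3, O 2, S 2, halogen 1); for lowercase aromatic atoms, an aromatic c carries 1 H when it has two neighbours and 0 H with three, and aromatic n carries 0 H:
  atom 1: O, bond orders sum to 2 (valence 2) → 0 H
  atom 2: C, bond orders sum to 4 (valence 4) → 0 H
  atom 3: O, bond orders sum to 2 (valence 2) → 0 H
  atom 4: C, bond orders sum to 1 (valence 4) → 3 H
  atom 5: aromatic c, 3 neighbours → 0 H
  atom 6: aromatic c, 3 neighbours → 0 H
  atom 7: C, bond orders sum to 1 (valence 4) → 3 H
  atom 8: aromatic c, 2 neighbours → 1 H
  atom 9: aromatic c, 3 neighbours → 0 H
  atom 10: O, bond orders sum to 2 (valence 2) → 0 H
  atom 11: C, bond orders sum to 1 (valence 4) → 3 H
  atom 12: aromatic c, 2 neighbours → 1 H
  atom 13: aromatic c, 3 neighbours → 0 H
  atom 14: N, bond orders sum to 1 (valence 3) → 2 H
Total hydrogens: 13.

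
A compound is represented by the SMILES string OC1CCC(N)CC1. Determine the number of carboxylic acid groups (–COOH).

Scan the SMILES for the carboxylic acid motif — none present.
Groups that are present: 1 hydroxyl, 1 primary amine.

0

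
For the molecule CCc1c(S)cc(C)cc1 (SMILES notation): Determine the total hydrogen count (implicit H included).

12

Walk through each heavy atom and fill implicit hydrogens from standard valence (C 4, N 3, O 2, S 2, halogen 1); for lowercase aromatic atoms, an aromatic c carries 1 H when it has two neighbours and 0 H with three, and aromatic n carries 0 H:
  atom 1: C, bond orders sum to 1 (valence 4) → 3 H
  atom 2: C, bond orders sum to 2 (valence 4) → 2 H
  atom 3: aromatic c, 3 neighbours → 0 H
  atom 4: aromatic c, 3 neighbours → 0 H
  atom 5: S, bond orders sum to 1 (valence 2) → 1 H
  atom 6: aromatic c, 2 neighbours → 1 H
  atom 7: aromatic c, 3 neighbours → 0 H
  atom 8: C, bond orders sum to 1 (valence 4) → 3 H
  atom 9: aromatic c, 2 neighbours → 1 H
  atom 10: aromatic c, 2 neighbours → 1 H
Total hydrogens: 12.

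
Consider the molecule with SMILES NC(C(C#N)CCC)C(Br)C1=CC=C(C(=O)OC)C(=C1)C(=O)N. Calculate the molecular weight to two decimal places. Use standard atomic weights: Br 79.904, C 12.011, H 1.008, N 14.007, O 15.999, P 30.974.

382.26 g/mol

First, the molecular formula is C16H20BrN3O3 (counting implicit H from valence).
  Br: 1 × 79.904 = 79.904
  C: 16 × 12.011 = 192.176
  H: 20 × 1.008 = 20.160
  N: 3 × 14.007 = 42.021
  O: 3 × 15.999 = 47.997
Sum: 1×79.904 + 16×12.011 + 20×1.008 + 3×14.007 + 3×15.999 = 382.258 → 382.26 g/mol.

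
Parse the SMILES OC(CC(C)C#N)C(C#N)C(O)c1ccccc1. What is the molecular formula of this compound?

C14H16N2O2

Walk through each heavy atom and fill implicit hydrogens from standard valence (C 4, N 3, O 2, S 2, halogen 1); for lowercase aromatic atoms, an aromatic c carries 1 H when it has two neighbours and 0 H with three, and aromatic n carries 0 H:
  atom 1: O, bond orders sum to 1 (valence 2) → 1 H
  atom 2: C, bond orders sum to 3 (valence 4) → 1 H
  atom 3: C, bond orders sum to 2 (valence 4) → 2 H
  atom 4: C, bond orders sum to 3 (valence 4) → 1 H
  atom 5: C, bond orders sum to 1 (valence 4) → 3 H
  atom 6: C, bond orders sum to 4 (valence 4) → 0 H
  atom 7: N, bond orders sum to 3 (valence 3) → 0 H
  atom 8: C, bond orders sum to 3 (valence 4) → 1 H
  atom 9: C, bond orders sum to 4 (valence 4) → 0 H
  atom 10: N, bond orders sum to 3 (valence 3) → 0 H
  atom 11: C, bond orders sum to 3 (valence 4) → 1 H
  atom 12: O, bond orders sum to 1 (valence 2) → 1 H
  atom 13: aromatic c, 3 neighbours → 0 H
  atom 14: aromatic c, 2 neighbours → 1 H
  atom 15: aromatic c, 2 neighbours → 1 H
  atom 16: aromatic c, 2 neighbours → 1 H
  atom 17: aromatic c, 2 neighbours → 1 H
  atom 18: aromatic c, 2 neighbours → 1 H
Totals → C:14, H:16, N:2, O:2.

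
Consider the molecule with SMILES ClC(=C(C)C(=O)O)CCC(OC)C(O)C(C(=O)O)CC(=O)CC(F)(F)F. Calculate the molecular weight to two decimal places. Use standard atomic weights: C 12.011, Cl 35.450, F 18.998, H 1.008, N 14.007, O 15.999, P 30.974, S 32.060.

404.76 g/mol

First, the molecular formula is C15H20ClF3O7 (counting implicit H from valence).
  C: 15 × 12.011 = 180.165
  Cl: 1 × 35.450 = 35.450
  F: 3 × 18.998 = 56.994
  H: 20 × 1.008 = 20.160
  O: 7 × 15.999 = 111.993
Sum: 15×12.011 + 1×35.450 + 3×18.998 + 20×1.008 + 7×15.999 = 404.762 → 404.76 g/mol.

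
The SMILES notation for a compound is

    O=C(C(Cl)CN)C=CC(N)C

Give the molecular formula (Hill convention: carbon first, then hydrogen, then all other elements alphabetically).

C7H13ClN2O

Walk through each heavy atom and fill implicit hydrogens from standard valence (C 4, N 3, O 2, S 2, halogen 1):
  atom 1: O, bond orders sum to 2 (valence 2) → 0 H
  atom 2: C, bond orders sum to 4 (valence 4) → 0 H
  atom 3: C, bond orders sum to 3 (valence 4) → 1 H
  atom 4: Cl (halogen, monovalent) → 0 H
  atom 5: C, bond orders sum to 2 (valence 4) → 2 H
  atom 6: N, bond orders sum to 1 (valence 3) → 2 H
  atom 7: C, bond orders sum to 3 (valence 4) → 1 H
  atom 8: C, bond orders sum to 3 (valence 4) → 1 H
  atom 9: C, bond orders sum to 3 (valence 4) → 1 H
  atom 10: N, bond orders sum to 1 (valence 3) → 2 H
  atom 11: C, bond orders sum to 1 (valence 4) → 3 H
Totals → C:7, H:13, Cl:1, N:2, O:1.
In Hill order: C7H13ClN2O.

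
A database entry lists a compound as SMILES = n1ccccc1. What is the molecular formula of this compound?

Walk through each heavy atom and fill implicit hydrogens from standard valence (C 4, N 3, O 2, S 2, halogen 1); for lowercase aromatic atoms, an aromatic c carries 1 H when it has two neighbours and 0 H with three, and aromatic n carries 0 H:
  atom 1: aromatic n, 2 neighbours → 0 H
  atom 2: aromatic c, 2 neighbours → 1 H
  atom 3: aromatic c, 2 neighbours → 1 H
  atom 4: aromatic c, 2 neighbours → 1 H
  atom 5: aromatic c, 2 neighbours → 1 H
  atom 6: aromatic c, 2 neighbours → 1 H
Totals → C:5, H:5, N:1.
In Hill order: C5H5N.

C5H5N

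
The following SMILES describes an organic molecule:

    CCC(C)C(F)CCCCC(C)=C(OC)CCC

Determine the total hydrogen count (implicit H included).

Walk through each heavy atom and fill implicit hydrogens from standard valence (C 4, N 3, O 2, S 2, halogen 1):
  atom 1: C, bond orders sum to 1 (valence 4) → 3 H
  atom 2: C, bond orders sum to 2 (valence 4) → 2 H
  atom 3: C, bond orders sum to 3 (valence 4) → 1 H
  atom 4: C, bond orders sum to 1 (valence 4) → 3 H
  atom 5: C, bond orders sum to 3 (valence 4) → 1 H
  atom 6: F (halogen, monovalent) → 0 H
  atom 7: C, bond orders sum to 2 (valence 4) → 2 H
  atom 8: C, bond orders sum to 2 (valence 4) → 2 H
  atom 9: C, bond orders sum to 2 (valence 4) → 2 H
  atom 10: C, bond orders sum to 2 (valence 4) → 2 H
  atom 11: C, bond orders sum to 4 (valence 4) → 0 H
  atom 12: C, bond orders sum to 1 (valence 4) → 3 H
  atom 13: C, bond orders sum to 4 (valence 4) → 0 H
  atom 14: O, bond orders sum to 2 (valence 2) → 0 H
  atom 15: C, bond orders sum to 1 (valence 4) → 3 H
  atom 16: C, bond orders sum to 2 (valence 4) → 2 H
  atom 17: C, bond orders sum to 2 (valence 4) → 2 H
  atom 18: C, bond orders sum to 1 (valence 4) → 3 H
Total hydrogens: 31.

31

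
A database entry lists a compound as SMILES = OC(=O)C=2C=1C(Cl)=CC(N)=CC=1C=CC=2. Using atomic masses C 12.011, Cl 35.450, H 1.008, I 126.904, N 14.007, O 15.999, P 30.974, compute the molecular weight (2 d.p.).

221.64 g/mol

First, the molecular formula is C11H8ClNO2 (counting implicit H from valence).
  C: 11 × 12.011 = 132.121
  Cl: 1 × 35.450 = 35.450
  H: 8 × 1.008 = 8.064
  N: 1 × 14.007 = 14.007
  O: 2 × 15.999 = 31.998
Sum: 11×12.011 + 1×35.450 + 8×1.008 + 1×14.007 + 2×15.999 = 221.640 → 221.64 g/mol.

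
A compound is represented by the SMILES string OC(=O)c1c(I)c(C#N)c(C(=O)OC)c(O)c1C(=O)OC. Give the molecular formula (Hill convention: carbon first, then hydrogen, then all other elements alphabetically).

C12H8INO7

Walk through each heavy atom and fill implicit hydrogens from standard valence (C 4, N 3, O 2, S 2, halogen 1); for lowercase aromatic atoms, an aromatic c carries 1 H when it has two neighbours and 0 H with three, and aromatic n carries 0 H:
  atom 1: O, bond orders sum to 1 (valence 2) → 1 H
  atom 2: C, bond orders sum to 4 (valence 4) → 0 H
  atom 3: O, bond orders sum to 2 (valence 2) → 0 H
  atom 4: aromatic c, 3 neighbours → 0 H
  atom 5: aromatic c, 3 neighbours → 0 H
  atom 6: I (halogen, monovalent) → 0 H
  atom 7: aromatic c, 3 neighbours → 0 H
  atom 8: C, bond orders sum to 4 (valence 4) → 0 H
  atom 9: N, bond orders sum to 3 (valence 3) → 0 H
  atom 10: aromatic c, 3 neighbours → 0 H
  atom 11: C, bond orders sum to 4 (valence 4) → 0 H
  atom 12: O, bond orders sum to 2 (valence 2) → 0 H
  atom 13: O, bond orders sum to 2 (valence 2) → 0 H
  atom 14: C, bond orders sum to 1 (valence 4) → 3 H
  atom 15: aromatic c, 3 neighbours → 0 H
  atom 16: O, bond orders sum to 1 (valence 2) → 1 H
  atom 17: aromatic c, 3 neighbours → 0 H
  atom 18: C, bond orders sum to 4 (valence 4) → 0 H
  atom 19: O, bond orders sum to 2 (valence 2) → 0 H
  atom 20: O, bond orders sum to 2 (valence 2) → 0 H
  atom 21: C, bond orders sum to 1 (valence 4) → 3 H
Totals → C:12, H:8, I:1, N:1, O:7.
In Hill order: C12H8INO7.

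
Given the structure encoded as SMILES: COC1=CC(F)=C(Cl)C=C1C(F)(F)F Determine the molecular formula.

C8H5ClF4O

Walk through each heavy atom and fill implicit hydrogens from standard valence (C 4, N 3, O 2, S 2, halogen 1):
  atom 1: C, bond orders sum to 1 (valence 4) → 3 H
  atom 2: O, bond orders sum to 2 (valence 2) → 0 H
  atom 3: C, bond orders sum to 4 (valence 4) → 0 H
  atom 4: C, bond orders sum to 3 (valence 4) → 1 H
  atom 5: C, bond orders sum to 4 (valence 4) → 0 H
  atom 6: F (halogen, monovalent) → 0 H
  atom 7: C, bond orders sum to 4 (valence 4) → 0 H
  atom 8: Cl (halogen, monovalent) → 0 H
  atom 9: C, bond orders sum to 3 (valence 4) → 1 H
  atom 10: C, bond orders sum to 4 (valence 4) → 0 H
  atom 11: C, bond orders sum to 4 (valence 4) → 0 H
  atom 12: F (halogen, monovalent) → 0 H
  atom 13: F (halogen, monovalent) → 0 H
  atom 14: F (halogen, monovalent) → 0 H
Totals → C:8, H:5, Cl:1, F:4, O:1.
In Hill order: C8H5ClF4O.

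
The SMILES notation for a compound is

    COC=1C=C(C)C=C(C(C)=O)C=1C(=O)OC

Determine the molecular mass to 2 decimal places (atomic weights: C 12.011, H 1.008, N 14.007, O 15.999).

222.24 g/mol

First, the molecular formula is C12H14O4 (counting implicit H from valence).
  C: 12 × 12.011 = 144.132
  H: 14 × 1.008 = 14.112
  O: 4 × 15.999 = 63.996
Sum: 12×12.011 + 14×1.008 + 4×15.999 = 222.240 → 222.24 g/mol.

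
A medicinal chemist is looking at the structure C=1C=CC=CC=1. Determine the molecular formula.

Walk through each heavy atom and fill implicit hydrogens from standard valence (C 4, N 3, O 2, S 2, halogen 1):
  atom 1: C, bond orders sum to 3 (valence 4) → 1 H
  atom 2: C, bond orders sum to 3 (valence 4) → 1 H
  atom 3: C, bond orders sum to 3 (valence 4) → 1 H
  atom 4: C, bond orders sum to 3 (valence 4) → 1 H
  atom 5: C, bond orders sum to 3 (valence 4) → 1 H
  atom 6: C, bond orders sum to 3 (valence 4) → 1 H
Totals → C:6, H:6.

C6H6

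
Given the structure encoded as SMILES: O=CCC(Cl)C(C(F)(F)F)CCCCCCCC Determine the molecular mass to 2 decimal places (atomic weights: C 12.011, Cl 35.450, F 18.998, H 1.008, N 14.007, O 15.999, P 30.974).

286.76 g/mol

First, the molecular formula is C13H22ClF3O (counting implicit H from valence).
  C: 13 × 12.011 = 156.143
  Cl: 1 × 35.450 = 35.450
  F: 3 × 18.998 = 56.994
  H: 22 × 1.008 = 22.176
  O: 1 × 15.999 = 15.999
Sum: 13×12.011 + 1×35.450 + 3×18.998 + 22×1.008 + 1×15.999 = 286.762 → 286.76 g/mol.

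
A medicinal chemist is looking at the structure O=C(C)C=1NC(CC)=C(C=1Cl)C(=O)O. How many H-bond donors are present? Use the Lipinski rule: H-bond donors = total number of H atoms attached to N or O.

Donors: find every N or O and count the H atoms it carries.
  atom 1 (O): bond orders sum to 2 → 0 H
  atom 5 (N): bond orders sum to 2 → 1 H
  atom 13 (O): bond orders sum to 2 → 0 H
  atom 14 (O): bond orders sum to 1 → 1 H
Lipinski HBD = 2.

2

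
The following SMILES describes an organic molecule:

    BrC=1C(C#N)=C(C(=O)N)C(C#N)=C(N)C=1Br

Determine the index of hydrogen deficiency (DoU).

9

Degree of unsaturation = (number of rings) + (number of π bonds).
Ring closures in the SMILES: 1.
π bonds: 4 double bonds (each 1 DoU), 2 triple bonds (each 2 DoU) → 8 DoU from unsaturation.
Total DoU = 1 + 8 = 9.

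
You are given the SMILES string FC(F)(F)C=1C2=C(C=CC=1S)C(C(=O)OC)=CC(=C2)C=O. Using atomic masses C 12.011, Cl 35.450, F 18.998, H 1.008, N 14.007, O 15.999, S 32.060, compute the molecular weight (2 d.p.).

314.28 g/mol

First, the molecular formula is C14H9F3O3S (counting implicit H from valence).
  C: 14 × 12.011 = 168.154
  F: 3 × 18.998 = 56.994
  H: 9 × 1.008 = 9.072
  O: 3 × 15.999 = 47.997
  S: 1 × 32.060 = 32.060
Sum: 14×12.011 + 3×18.998 + 9×1.008 + 3×15.999 + 1×32.060 = 314.277 → 314.28 g/mol.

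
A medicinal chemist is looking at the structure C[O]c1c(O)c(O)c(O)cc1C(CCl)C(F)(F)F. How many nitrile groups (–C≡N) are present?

0

Scan the SMILES for the nitrile motif — none present.
Groups that are present: 1 ether, 3 hydroxyl.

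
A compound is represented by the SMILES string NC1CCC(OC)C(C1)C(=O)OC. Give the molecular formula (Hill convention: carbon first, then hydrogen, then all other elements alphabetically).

Walk through each heavy atom and fill implicit hydrogens from standard valence (C 4, N 3, O 2, S 2, halogen 1):
  atom 1: N, bond orders sum to 1 (valence 3) → 2 H
  atom 2: C, bond orders sum to 3 (valence 4) → 1 H
  atom 3: C, bond orders sum to 2 (valence 4) → 2 H
  atom 4: C, bond orders sum to 2 (valence 4) → 2 H
  atom 5: C, bond orders sum to 3 (valence 4) → 1 H
  atom 6: O, bond orders sum to 2 (valence 2) → 0 H
  atom 7: C, bond orders sum to 1 (valence 4) → 3 H
  atom 8: C, bond orders sum to 3 (valence 4) → 1 H
  atom 9: C, bond orders sum to 2 (valence 4) → 2 H
  atom 10: C, bond orders sum to 4 (valence 4) → 0 H
  atom 11: O, bond orders sum to 2 (valence 2) → 0 H
  atom 12: O, bond orders sum to 2 (valence 2) → 0 H
  atom 13: C, bond orders sum to 1 (valence 4) → 3 H
Totals → C:9, H:17, N:1, O:3.

C9H17NO3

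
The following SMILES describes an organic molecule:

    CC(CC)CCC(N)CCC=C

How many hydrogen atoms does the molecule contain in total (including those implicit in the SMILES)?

Walk through each heavy atom and fill implicit hydrogens from standard valence (C 4, N 3, O 2, S 2, halogen 1):
  atom 1: C, bond orders sum to 1 (valence 4) → 3 H
  atom 2: C, bond orders sum to 3 (valence 4) → 1 H
  atom 3: C, bond orders sum to 2 (valence 4) → 2 H
  atom 4: C, bond orders sum to 1 (valence 4) → 3 H
  atom 5: C, bond orders sum to 2 (valence 4) → 2 H
  atom 6: C, bond orders sum to 2 (valence 4) → 2 H
  atom 7: C, bond orders sum to 3 (valence 4) → 1 H
  atom 8: N, bond orders sum to 1 (valence 3) → 2 H
  atom 9: C, bond orders sum to 2 (valence 4) → 2 H
  atom 10: C, bond orders sum to 2 (valence 4) → 2 H
  atom 11: C, bond orders sum to 3 (valence 4) → 1 H
  atom 12: C, bond orders sum to 2 (valence 4) → 2 H
Total hydrogens: 23.

23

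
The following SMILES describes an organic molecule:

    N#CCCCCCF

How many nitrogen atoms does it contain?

1

Scan the SMILES for N atoms (remember two-letter symbols like Cl and Br are single atoms).
Nitrogen count: 1.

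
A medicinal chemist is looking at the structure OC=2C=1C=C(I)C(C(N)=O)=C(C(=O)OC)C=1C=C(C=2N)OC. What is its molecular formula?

C14H13IN2O5

Walk through each heavy atom and fill implicit hydrogens from standard valence (C 4, N 3, O 2, S 2, halogen 1):
  atom 1: O, bond orders sum to 1 (valence 2) → 1 H
  atom 2: C, bond orders sum to 4 (valence 4) → 0 H
  atom 3: C, bond orders sum to 4 (valence 4) → 0 H
  atom 4: C, bond orders sum to 3 (valence 4) → 1 H
  atom 5: C, bond orders sum to 4 (valence 4) → 0 H
  atom 6: I (halogen, monovalent) → 0 H
  atom 7: C, bond orders sum to 4 (valence 4) → 0 H
  atom 8: C, bond orders sum to 4 (valence 4) → 0 H
  atom 9: N, bond orders sum to 1 (valence 3) → 2 H
  atom 10: O, bond orders sum to 2 (valence 2) → 0 H
  atom 11: C, bond orders sum to 4 (valence 4) → 0 H
  atom 12: C, bond orders sum to 4 (valence 4) → 0 H
  atom 13: O, bond orders sum to 2 (valence 2) → 0 H
  atom 14: O, bond orders sum to 2 (valence 2) → 0 H
  atom 15: C, bond orders sum to 1 (valence 4) → 3 H
  atom 16: C, bond orders sum to 4 (valence 4) → 0 H
  atom 17: C, bond orders sum to 3 (valence 4) → 1 H
  atom 18: C, bond orders sum to 4 (valence 4) → 0 H
  atom 19: C, bond orders sum to 4 (valence 4) → 0 H
  atom 20: N, bond orders sum to 1 (valence 3) → 2 H
  atom 21: O, bond orders sum to 2 (valence 2) → 0 H
  atom 22: C, bond orders sum to 1 (valence 4) → 3 H
Totals → C:14, H:13, I:1, N:2, O:5.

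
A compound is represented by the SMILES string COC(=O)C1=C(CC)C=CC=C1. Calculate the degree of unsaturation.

Degree of unsaturation = (number of rings) + (number of π bonds).
Ring closures in the SMILES: 1.
π bonds: 4 double bonds (each 1 DoU) → 4 DoU from unsaturation.
Total DoU = 1 + 4 = 5.

5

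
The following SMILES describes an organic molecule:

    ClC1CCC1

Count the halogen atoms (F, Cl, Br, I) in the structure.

Halogen atoms appear at heavy-atom position 1 (1×Cl).
Halogen count: 1.

1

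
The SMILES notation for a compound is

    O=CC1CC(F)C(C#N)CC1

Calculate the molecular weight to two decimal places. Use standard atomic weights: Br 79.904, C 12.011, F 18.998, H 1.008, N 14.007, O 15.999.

155.17 g/mol

First, the molecular formula is C8H10FNO (counting implicit H from valence).
  C: 8 × 12.011 = 96.088
  F: 1 × 18.998 = 18.998
  H: 10 × 1.008 = 10.080
  N: 1 × 14.007 = 14.007
  O: 1 × 15.999 = 15.999
Sum: 8×12.011 + 1×18.998 + 10×1.008 + 1×14.007 + 1×15.999 = 155.172 → 155.17 g/mol.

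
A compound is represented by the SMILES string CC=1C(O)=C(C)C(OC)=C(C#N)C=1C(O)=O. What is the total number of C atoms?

11

Count every carbon token in the SMILES (each C, including those in ring-closure positions and inside branches).
Carbon count: 11.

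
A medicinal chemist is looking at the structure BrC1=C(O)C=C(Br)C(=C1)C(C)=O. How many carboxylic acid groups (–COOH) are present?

0

Scan the SMILES for the carboxylic acid motif — none present.
Groups that are present: 1 hydroxyl, 1 ketone.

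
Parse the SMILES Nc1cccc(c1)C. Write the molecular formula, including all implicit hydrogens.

Walk through each heavy atom and fill implicit hydrogens from standard valence (C 4, N 3, O 2, S 2, halogen 1); for lowercase aromatic atoms, an aromatic c carries 1 H when it has two neighbours and 0 H with three, and aromatic n carries 0 H:
  atom 1: N, bond orders sum to 1 (valence 3) → 2 H
  atom 2: aromatic c, 3 neighbours → 0 H
  atom 3: aromatic c, 2 neighbours → 1 H
  atom 4: aromatic c, 2 neighbours → 1 H
  atom 5: aromatic c, 2 neighbours → 1 H
  atom 6: aromatic c, 3 neighbours → 0 H
  atom 7: aromatic c, 2 neighbours → 1 H
  atom 8: C, bond orders sum to 1 (valence 4) → 3 H
Totals → C:7, H:9, N:1.
In Hill order: C7H9N.

C7H9N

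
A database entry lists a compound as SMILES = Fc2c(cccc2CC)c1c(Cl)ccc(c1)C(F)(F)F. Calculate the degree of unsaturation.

Molecular formula: C15H11ClF4.
DoU = (2C + 2 + N − H − X) / 2, where X is the halogen count and O/S are ignored.
    = (2·15 + 2 + 0 − 11 − 5) / 2 = 16 / 2 = 8.

8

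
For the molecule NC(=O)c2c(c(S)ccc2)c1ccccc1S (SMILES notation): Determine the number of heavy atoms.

17

Every atom symbol written in the SMILES (organic subset) is one heavy atom; implicit H are not written.
Heavy atoms by element → C:13, N:1, O:1, S:2.
Total: 17.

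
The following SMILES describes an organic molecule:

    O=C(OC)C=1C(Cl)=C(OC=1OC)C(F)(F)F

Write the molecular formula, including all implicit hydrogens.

C8H6ClF3O4

Walk through each heavy atom and fill implicit hydrogens from standard valence (C 4, N 3, O 2, S 2, halogen 1):
  atom 1: O, bond orders sum to 2 (valence 2) → 0 H
  atom 2: C, bond orders sum to 4 (valence 4) → 0 H
  atom 3: O, bond orders sum to 2 (valence 2) → 0 H
  atom 4: C, bond orders sum to 1 (valence 4) → 3 H
  atom 5: C, bond orders sum to 4 (valence 4) → 0 H
  atom 6: C, bond orders sum to 4 (valence 4) → 0 H
  atom 7: Cl (halogen, monovalent) → 0 H
  atom 8: C, bond orders sum to 4 (valence 4) → 0 H
  atom 9: O, bond orders sum to 2 (valence 2) → 0 H
  atom 10: C, bond orders sum to 4 (valence 4) → 0 H
  atom 11: O, bond orders sum to 2 (valence 2) → 0 H
  atom 12: C, bond orders sum to 1 (valence 4) → 3 H
  atom 13: C, bond orders sum to 4 (valence 4) → 0 H
  atom 14: F (halogen, monovalent) → 0 H
  atom 15: F (halogen, monovalent) → 0 H
  atom 16: F (halogen, monovalent) → 0 H
Totals → C:8, H:6, Cl:1, F:3, O:4.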